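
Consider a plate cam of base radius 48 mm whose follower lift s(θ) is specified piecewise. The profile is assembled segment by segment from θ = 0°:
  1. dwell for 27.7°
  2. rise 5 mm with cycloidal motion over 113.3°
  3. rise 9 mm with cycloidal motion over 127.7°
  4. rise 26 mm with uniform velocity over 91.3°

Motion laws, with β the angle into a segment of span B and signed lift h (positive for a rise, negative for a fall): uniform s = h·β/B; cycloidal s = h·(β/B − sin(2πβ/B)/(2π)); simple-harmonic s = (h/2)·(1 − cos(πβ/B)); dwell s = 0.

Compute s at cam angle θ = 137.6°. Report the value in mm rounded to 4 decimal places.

seg 1 [0°–27.7°] dwell: s stays 0.0000
seg 2 [27.7°–141°] cycloidal, h=5: θ=137.6° here. β=109.9, B=113.3. 5·(0.9700 − sin(2π·0.9700)/(2π)) = 4.9991 → s = 4.9991

4.9991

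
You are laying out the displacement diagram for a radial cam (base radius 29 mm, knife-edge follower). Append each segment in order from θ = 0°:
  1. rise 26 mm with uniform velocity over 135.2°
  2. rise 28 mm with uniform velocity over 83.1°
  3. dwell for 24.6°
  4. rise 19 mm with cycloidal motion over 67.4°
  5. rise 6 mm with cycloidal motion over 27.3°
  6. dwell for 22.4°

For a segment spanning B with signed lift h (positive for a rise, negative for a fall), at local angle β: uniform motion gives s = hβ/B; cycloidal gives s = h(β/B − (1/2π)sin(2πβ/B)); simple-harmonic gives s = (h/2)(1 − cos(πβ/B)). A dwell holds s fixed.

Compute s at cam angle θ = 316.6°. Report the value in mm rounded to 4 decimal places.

seg 1 [0°–135.2°] uniform, h=26: full span → s += 26 → s = 26.0000
seg 2 [135.2°–218.3°] uniform, h=28: full span → s += 28 → s = 54.0000
seg 3 [218.3°–242.9°] dwell: s stays 54.0000
seg 4 [242.9°–310.3°] cycloidal, h=19: full span → s += 19 → s = 73.0000
seg 5 [310.3°–337.6°] cycloidal, h=6: θ=316.6° here. β=6.3, B=27.3. 6·(0.2308 − sin(2π·0.2308)/(2π)) = 0.4366 → s = 73.4366

73.4366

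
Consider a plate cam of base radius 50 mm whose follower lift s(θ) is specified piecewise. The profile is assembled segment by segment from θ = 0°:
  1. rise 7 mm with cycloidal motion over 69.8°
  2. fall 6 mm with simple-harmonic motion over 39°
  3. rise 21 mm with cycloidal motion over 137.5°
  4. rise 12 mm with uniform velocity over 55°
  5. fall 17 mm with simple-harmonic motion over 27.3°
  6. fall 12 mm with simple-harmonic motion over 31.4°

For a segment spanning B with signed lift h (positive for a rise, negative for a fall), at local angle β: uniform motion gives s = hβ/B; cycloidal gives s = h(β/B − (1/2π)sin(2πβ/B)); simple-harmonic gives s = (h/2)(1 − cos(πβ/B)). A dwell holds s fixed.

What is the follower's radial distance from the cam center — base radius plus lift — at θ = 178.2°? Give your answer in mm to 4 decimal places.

seg 1 [0°–69.8°] cycloidal, h=7: full span → s += 7 → s = 7.0000
seg 2 [69.8°–108.8°] simple-harmonic, h=-6: full span → s += -6 → s = 1.0000
seg 3 [108.8°–246.3°] cycloidal, h=21: θ=178.2° here. β=69.4, B=137.5. 21·(0.5047 − sin(2π·0.5047)/(2π)) = 10.6985 → s = 11.6985
radial distance = base radius + s = 50 + 11.6985 = 61.6985

61.6985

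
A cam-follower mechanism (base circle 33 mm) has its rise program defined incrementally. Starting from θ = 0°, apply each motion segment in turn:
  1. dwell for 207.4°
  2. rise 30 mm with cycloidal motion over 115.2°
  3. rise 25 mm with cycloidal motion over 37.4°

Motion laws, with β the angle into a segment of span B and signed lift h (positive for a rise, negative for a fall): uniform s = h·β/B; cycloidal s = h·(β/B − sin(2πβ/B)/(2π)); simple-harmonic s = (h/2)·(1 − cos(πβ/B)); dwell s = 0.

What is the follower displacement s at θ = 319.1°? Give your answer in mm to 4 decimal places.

seg 1 [0°–207.4°] dwell: s stays 0.0000
seg 2 [207.4°–322.6°] cycloidal, h=30: θ=319.1° here. β=111.7, B=115.2. 30·(0.9696 − sin(2π·0.9696)/(2π)) = 29.9945 → s = 29.9945

29.9945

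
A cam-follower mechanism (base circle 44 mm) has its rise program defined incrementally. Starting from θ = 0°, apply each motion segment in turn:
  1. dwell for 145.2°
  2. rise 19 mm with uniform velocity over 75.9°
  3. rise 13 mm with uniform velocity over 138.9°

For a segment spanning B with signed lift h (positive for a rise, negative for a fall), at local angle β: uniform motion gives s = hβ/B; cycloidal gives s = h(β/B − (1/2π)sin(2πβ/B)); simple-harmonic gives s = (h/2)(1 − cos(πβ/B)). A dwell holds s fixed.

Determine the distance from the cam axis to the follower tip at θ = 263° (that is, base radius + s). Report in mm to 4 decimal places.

seg 1 [0°–145.2°] dwell: s stays 0.0000
seg 2 [145.2°–221.1°] uniform, h=19: full span → s += 19 → s = 19.0000
seg 3 [221.1°–360°] uniform, h=13: θ=263° here. β=41.9, B=138.9. 13·41.9/138.9 = 3.9215 → s = 22.9215
radial distance = base radius + s = 44 + 22.9215 = 66.9215

66.9215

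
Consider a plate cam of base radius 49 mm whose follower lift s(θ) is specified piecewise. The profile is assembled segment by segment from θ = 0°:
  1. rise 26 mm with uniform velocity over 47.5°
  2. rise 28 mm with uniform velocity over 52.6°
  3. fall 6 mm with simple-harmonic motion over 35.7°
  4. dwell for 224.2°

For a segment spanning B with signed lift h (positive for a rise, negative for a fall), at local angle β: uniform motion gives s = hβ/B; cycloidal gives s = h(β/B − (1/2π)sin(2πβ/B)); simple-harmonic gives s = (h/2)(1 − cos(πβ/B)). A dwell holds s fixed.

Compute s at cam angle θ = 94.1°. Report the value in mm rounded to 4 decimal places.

seg 1 [0°–47.5°] uniform, h=26: full span → s += 26 → s = 26.0000
seg 2 [47.5°–100.1°] uniform, h=28: θ=94.1° here. β=46.6, B=52.6. 28·46.6/52.6 = 24.8061 → s = 50.8061

50.8061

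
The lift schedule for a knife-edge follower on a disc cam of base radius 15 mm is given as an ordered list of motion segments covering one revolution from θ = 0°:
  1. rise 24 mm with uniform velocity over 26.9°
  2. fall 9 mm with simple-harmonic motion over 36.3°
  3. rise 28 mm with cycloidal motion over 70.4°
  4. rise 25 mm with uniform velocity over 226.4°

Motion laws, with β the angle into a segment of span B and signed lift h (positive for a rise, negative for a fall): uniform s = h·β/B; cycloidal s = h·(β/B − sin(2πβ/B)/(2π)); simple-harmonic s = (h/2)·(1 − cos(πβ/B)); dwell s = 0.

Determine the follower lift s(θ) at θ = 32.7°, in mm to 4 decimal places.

seg 1 [0°–26.9°] uniform, h=24: full span → s += 24 → s = 24.0000
seg 2 [26.9°–63.2°] simple-harmonic, h=-9: θ=32.7° here. β=5.8, B=36.3. -9/2·(1 − cos(π·0.1598)) = -0.5551 → s = 23.4449

23.4449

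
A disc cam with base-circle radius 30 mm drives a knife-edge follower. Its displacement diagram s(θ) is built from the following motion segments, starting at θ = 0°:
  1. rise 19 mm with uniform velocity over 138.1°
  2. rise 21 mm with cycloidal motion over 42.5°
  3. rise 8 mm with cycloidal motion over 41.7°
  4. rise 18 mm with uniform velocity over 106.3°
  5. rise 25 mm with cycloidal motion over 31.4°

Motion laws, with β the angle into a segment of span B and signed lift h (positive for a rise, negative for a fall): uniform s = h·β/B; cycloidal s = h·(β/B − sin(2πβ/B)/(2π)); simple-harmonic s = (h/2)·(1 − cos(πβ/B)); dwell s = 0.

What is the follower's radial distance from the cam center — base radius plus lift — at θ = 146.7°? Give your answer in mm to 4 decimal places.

seg 1 [0°–138.1°] uniform, h=19: full span → s += 19 → s = 19.0000
seg 2 [138.1°–180.6°] cycloidal, h=21: θ=146.7° here. β=8.6, B=42.5. 21·(0.2024 − sin(2π·0.2024)/(2π)) = 1.0558 → s = 20.0558
radial distance = base radius + s = 30 + 20.0558 = 50.0558

50.0558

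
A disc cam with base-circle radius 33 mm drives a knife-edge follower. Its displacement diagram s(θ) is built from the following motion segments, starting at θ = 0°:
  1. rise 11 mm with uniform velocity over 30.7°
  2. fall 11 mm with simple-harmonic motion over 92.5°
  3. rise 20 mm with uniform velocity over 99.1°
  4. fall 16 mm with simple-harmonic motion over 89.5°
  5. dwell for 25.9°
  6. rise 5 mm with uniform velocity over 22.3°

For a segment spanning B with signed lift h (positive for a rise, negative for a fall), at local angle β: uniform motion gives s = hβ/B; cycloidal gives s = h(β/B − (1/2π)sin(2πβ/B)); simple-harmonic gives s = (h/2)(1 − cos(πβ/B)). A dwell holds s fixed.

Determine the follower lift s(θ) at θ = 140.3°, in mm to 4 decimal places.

seg 1 [0°–30.7°] uniform, h=11: full span → s += 11 → s = 11.0000
seg 2 [30.7°–123.2°] simple-harmonic, h=-11: full span → s += -11 → s = 0.0000
seg 3 [123.2°–222.3°] uniform, h=20: θ=140.3° here. β=17.1, B=99.1. 20·17.1/99.1 = 3.4511 → s = 3.4511

3.4511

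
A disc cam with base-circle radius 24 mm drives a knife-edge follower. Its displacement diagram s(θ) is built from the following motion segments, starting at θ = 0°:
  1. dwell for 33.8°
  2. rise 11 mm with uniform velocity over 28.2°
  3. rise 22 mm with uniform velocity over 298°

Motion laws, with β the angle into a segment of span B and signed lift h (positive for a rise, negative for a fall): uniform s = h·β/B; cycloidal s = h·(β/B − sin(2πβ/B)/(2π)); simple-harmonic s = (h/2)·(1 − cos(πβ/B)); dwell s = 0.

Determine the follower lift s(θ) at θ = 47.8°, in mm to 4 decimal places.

seg 1 [0°–33.8°] dwell: s stays 0.0000
seg 2 [33.8°–62°] uniform, h=11: θ=47.8° here. β=14, B=28.2. 11·14/28.2 = 5.4610 → s = 5.4610

5.4610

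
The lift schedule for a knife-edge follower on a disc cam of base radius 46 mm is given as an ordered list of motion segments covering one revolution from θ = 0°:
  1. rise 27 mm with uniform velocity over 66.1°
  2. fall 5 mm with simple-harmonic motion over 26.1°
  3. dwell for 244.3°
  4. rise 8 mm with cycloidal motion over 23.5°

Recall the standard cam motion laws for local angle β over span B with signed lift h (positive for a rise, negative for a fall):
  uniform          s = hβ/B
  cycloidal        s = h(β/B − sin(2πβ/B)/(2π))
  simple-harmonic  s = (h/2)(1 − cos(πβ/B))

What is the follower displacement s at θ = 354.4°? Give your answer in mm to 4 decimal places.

seg 1 [0°–66.1°] uniform, h=27: full span → s += 27 → s = 27.0000
seg 2 [66.1°–92.2°] simple-harmonic, h=-5: full span → s += -5 → s = 22.0000
seg 3 [92.2°–336.5°] dwell: s stays 22.0000
seg 4 [336.5°–360°] cycloidal, h=8: θ=354.4° here. β=17.9, B=23.5. 8·(0.7617 − sin(2π·0.7617)/(2π)) = 7.3634 → s = 29.3634

29.3634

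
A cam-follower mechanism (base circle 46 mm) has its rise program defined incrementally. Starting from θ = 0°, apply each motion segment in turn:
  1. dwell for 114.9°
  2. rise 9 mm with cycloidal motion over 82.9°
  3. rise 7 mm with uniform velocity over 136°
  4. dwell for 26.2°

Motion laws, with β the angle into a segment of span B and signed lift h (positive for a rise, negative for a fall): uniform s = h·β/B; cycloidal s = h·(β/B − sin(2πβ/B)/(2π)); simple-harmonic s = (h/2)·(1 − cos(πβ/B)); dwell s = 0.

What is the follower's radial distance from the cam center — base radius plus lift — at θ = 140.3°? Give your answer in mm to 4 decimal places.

seg 1 [0°–114.9°] dwell: s stays 0.0000
seg 2 [114.9°–197.8°] cycloidal, h=9: θ=140.3° here. β=25.4, B=82.9. 9·(0.3064 − sin(2π·0.3064)/(2π)) = 1.4141 → s = 1.4141
radial distance = base radius + s = 46 + 1.4141 = 47.4141

47.4141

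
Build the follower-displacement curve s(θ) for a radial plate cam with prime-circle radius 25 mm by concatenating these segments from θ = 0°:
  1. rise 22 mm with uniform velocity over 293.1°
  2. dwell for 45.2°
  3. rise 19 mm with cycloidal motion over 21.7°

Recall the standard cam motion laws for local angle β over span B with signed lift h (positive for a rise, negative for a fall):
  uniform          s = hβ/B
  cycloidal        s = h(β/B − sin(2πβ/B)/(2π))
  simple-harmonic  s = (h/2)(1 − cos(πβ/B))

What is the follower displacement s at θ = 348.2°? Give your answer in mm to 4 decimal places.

seg 1 [0°–293.1°] uniform, h=22: full span → s += 22 → s = 22.0000
seg 2 [293.1°–338.3°] dwell: s stays 22.0000
seg 3 [338.3°–360°] cycloidal, h=19: θ=348.2° here. β=9.9, B=21.7. 19·(0.4562 − sin(2π·0.4562)/(2π)) = 7.8469 → s = 29.8469

29.8469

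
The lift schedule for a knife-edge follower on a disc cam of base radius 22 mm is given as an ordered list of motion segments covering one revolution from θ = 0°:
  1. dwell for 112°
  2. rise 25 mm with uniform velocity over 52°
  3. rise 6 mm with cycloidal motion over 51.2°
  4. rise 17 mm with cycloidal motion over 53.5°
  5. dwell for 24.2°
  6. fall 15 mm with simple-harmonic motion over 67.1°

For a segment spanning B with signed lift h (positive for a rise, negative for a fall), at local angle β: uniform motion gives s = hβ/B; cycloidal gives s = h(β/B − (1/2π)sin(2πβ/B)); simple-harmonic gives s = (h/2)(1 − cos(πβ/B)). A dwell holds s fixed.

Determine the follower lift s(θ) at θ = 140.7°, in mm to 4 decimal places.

seg 1 [0°–112°] dwell: s stays 0.0000
seg 2 [112°–164°] uniform, h=25: θ=140.7° here. β=28.7, B=52. 25·28.7/52 = 13.7981 → s = 13.7981

13.7981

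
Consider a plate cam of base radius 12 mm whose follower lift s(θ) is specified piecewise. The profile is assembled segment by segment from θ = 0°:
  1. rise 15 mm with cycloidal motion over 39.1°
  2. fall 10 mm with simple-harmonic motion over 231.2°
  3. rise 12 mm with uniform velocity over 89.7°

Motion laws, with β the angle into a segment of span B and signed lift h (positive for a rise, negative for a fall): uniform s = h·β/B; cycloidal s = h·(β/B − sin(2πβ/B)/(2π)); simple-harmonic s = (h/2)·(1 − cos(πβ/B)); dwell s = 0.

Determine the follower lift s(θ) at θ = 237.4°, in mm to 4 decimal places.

seg 1 [0°–39.1°] cycloidal, h=15: full span → s += 15 → s = 15.0000
seg 2 [39.1°–270.3°] simple-harmonic, h=-10: θ=237.4° here. β=198.3, B=231.2. -10/2·(1 − cos(π·0.8577)) = -9.5086 → s = 5.4914

5.4914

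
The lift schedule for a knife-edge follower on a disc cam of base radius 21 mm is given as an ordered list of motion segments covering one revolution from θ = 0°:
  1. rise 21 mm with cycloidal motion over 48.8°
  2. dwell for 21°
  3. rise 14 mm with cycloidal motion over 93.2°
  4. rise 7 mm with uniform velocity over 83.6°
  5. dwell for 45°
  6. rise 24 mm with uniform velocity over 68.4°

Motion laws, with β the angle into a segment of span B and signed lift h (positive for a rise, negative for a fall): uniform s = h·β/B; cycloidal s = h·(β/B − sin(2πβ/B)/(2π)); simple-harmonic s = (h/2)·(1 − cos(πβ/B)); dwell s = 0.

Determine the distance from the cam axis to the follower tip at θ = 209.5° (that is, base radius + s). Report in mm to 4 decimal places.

seg 1 [0°–48.8°] cycloidal, h=21: full span → s += 21 → s = 21.0000
seg 2 [48.8°–69.8°] dwell: s stays 21.0000
seg 3 [69.8°–163°] cycloidal, h=14: full span → s += 14 → s = 35.0000
seg 4 [163°–246.6°] uniform, h=7: θ=209.5° here. β=46.5, B=83.6. 7·46.5/83.6 = 3.8935 → s = 38.8935
radial distance = base radius + s = 21 + 38.8935 = 59.8935

59.8935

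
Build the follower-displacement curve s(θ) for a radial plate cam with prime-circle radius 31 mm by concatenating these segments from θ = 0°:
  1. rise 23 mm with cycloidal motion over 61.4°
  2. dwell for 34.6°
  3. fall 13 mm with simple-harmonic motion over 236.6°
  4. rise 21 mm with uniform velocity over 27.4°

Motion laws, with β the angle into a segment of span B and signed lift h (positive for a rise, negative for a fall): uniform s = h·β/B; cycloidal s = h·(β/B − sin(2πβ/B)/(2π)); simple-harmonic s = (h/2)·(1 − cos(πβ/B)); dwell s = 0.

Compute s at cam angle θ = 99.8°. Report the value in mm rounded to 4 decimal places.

seg 1 [0°–61.4°] cycloidal, h=23: full span → s += 23 → s = 23.0000
seg 2 [61.4°–96°] dwell: s stays 23.0000
seg 3 [96°–332.6°] simple-harmonic, h=-13: θ=99.8° here. β=3.8, B=236.6. -13/2·(1 − cos(π·0.0161)) = -0.0083 → s = 22.9917

22.9917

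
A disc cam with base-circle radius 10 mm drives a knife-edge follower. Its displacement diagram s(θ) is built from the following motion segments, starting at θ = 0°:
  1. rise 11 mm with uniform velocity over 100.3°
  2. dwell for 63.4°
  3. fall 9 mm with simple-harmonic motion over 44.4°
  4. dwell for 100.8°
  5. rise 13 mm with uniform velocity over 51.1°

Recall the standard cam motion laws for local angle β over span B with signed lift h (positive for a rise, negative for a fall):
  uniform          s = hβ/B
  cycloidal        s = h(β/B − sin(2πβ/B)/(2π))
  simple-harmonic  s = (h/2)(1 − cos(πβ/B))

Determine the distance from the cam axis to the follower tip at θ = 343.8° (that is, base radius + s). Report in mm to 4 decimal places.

seg 1 [0°–100.3°] uniform, h=11: full span → s += 11 → s = 11.0000
seg 2 [100.3°–163.7°] dwell: s stays 11.0000
seg 3 [163.7°–208.1°] simple-harmonic, h=-9: full span → s += -9 → s = 2.0000
seg 4 [208.1°–308.9°] dwell: s stays 2.0000
seg 5 [308.9°–360°] uniform, h=13: θ=343.8° here. β=34.9, B=51.1. 13·34.9/51.1 = 8.8787 → s = 10.8787
radial distance = base radius + s = 10 + 10.8787 = 20.8787

20.8787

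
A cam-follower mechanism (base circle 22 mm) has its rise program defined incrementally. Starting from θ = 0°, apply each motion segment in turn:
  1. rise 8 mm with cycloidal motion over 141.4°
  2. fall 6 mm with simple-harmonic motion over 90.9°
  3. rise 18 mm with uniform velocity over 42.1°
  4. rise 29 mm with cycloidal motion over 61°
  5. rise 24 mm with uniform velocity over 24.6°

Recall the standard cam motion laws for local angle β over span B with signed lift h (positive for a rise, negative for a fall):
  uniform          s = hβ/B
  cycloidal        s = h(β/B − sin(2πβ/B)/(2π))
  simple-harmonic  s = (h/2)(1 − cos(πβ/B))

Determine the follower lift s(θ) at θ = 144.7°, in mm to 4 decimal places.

seg 1 [0°–141.4°] cycloidal, h=8: full span → s += 8 → s = 8.0000
seg 2 [141.4°–232.3°] simple-harmonic, h=-6: θ=144.7° here. β=3.3, B=90.9. -6/2·(1 − cos(π·0.0363)) = -0.0195 → s = 7.9805

7.9805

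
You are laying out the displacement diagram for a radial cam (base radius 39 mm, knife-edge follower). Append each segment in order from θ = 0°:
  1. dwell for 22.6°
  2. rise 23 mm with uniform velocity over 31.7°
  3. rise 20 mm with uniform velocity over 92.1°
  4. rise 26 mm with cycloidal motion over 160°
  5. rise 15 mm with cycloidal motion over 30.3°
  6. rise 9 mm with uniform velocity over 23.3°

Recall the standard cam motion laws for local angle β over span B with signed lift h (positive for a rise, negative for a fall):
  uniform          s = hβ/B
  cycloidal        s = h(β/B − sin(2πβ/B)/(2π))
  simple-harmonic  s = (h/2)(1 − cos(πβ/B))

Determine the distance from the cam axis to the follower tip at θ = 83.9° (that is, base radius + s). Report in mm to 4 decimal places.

seg 1 [0°–22.6°] dwell: s stays 0.0000
seg 2 [22.6°–54.3°] uniform, h=23: full span → s += 23 → s = 23.0000
seg 3 [54.3°–146.4°] uniform, h=20: θ=83.9° here. β=29.6, B=92.1. 20·29.6/92.1 = 6.4278 → s = 29.4278
radial distance = base radius + s = 39 + 29.4278 = 68.4278

68.4278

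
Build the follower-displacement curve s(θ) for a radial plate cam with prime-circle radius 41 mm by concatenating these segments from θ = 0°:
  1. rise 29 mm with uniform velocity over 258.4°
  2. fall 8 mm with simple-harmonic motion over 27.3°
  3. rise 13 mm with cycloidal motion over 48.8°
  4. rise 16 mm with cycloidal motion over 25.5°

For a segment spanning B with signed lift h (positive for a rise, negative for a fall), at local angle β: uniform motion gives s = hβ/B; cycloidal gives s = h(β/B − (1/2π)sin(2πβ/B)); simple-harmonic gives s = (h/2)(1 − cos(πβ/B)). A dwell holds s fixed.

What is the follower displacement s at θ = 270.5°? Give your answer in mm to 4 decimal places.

seg 1 [0°–258.4°] uniform, h=29: full span → s += 29 → s = 29.0000
seg 2 [258.4°–285.7°] simple-harmonic, h=-8: θ=270.5° here. β=12.1, B=27.3. -8/2·(1 − cos(π·0.4432)) = -3.2903 → s = 25.7097

25.7097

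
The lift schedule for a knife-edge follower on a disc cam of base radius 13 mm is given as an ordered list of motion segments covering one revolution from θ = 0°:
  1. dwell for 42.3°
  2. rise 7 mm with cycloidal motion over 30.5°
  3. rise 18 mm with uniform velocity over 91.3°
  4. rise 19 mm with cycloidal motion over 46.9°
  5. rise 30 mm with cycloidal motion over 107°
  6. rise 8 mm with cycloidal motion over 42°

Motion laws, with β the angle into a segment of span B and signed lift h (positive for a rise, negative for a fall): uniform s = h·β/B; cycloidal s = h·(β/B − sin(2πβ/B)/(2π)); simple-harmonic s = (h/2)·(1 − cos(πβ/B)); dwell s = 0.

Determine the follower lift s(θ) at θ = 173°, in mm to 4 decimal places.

seg 1 [0°–42.3°] dwell: s stays 0.0000
seg 2 [42.3°–72.8°] cycloidal, h=7: full span → s += 7 → s = 7.0000
seg 3 [72.8°–164.1°] uniform, h=18: full span → s += 18 → s = 25.0000
seg 4 [164.1°–211°] cycloidal, h=19: θ=173° here. β=8.9, B=46.9. 19·(0.1898 − sin(2π·0.1898)/(2π)) = 0.7956 → s = 25.7956

25.7956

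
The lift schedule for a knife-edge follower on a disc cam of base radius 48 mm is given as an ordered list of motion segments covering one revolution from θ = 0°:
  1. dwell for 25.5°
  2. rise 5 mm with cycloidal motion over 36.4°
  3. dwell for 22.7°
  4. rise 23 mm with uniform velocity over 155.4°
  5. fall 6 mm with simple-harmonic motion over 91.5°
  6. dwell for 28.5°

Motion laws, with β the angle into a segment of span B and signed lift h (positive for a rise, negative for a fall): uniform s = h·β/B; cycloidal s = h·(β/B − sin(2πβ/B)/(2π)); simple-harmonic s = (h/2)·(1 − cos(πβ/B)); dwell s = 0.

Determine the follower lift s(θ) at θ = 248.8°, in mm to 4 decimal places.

seg 1 [0°–25.5°] dwell: s stays 0.0000
seg 2 [25.5°–61.9°] cycloidal, h=5: full span → s += 5 → s = 5.0000
seg 3 [61.9°–84.6°] dwell: s stays 5.0000
seg 4 [84.6°–240°] uniform, h=23: full span → s += 23 → s = 28.0000
seg 5 [240°–331.5°] simple-harmonic, h=-6: θ=248.8° here. β=8.8, B=91.5. -6/2·(1 − cos(π·0.0962)) = -0.1359 → s = 27.8641

27.8641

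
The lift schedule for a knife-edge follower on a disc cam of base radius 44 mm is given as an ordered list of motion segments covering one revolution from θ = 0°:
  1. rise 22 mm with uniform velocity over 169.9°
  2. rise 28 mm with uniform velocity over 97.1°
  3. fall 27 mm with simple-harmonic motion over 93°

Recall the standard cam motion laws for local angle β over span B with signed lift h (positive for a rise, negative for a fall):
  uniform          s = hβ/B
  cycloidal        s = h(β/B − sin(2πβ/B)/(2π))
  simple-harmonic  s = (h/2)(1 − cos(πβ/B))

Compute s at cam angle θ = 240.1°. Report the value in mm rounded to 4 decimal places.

seg 1 [0°–169.9°] uniform, h=22: full span → s += 22 → s = 22.0000
seg 2 [169.9°–267°] uniform, h=28: θ=240.1° here. β=70.2, B=97.1. 28·70.2/97.1 = 20.2430 → s = 42.2430

42.2430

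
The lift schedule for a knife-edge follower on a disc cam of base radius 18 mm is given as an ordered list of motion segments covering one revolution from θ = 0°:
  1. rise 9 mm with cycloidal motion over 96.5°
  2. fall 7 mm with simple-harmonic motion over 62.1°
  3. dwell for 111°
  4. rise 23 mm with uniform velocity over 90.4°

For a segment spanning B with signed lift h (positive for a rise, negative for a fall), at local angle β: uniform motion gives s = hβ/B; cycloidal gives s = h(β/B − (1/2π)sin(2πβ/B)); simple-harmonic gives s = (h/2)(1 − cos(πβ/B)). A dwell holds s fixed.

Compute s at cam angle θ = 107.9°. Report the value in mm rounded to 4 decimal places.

seg 1 [0°–96.5°] cycloidal, h=9: full span → s += 9 → s = 9.0000
seg 2 [96.5°–158.6°] simple-harmonic, h=-7: θ=107.9° here. β=11.4, B=62.1. -7/2·(1 − cos(π·0.1836)) = -0.5661 → s = 8.4339

8.4339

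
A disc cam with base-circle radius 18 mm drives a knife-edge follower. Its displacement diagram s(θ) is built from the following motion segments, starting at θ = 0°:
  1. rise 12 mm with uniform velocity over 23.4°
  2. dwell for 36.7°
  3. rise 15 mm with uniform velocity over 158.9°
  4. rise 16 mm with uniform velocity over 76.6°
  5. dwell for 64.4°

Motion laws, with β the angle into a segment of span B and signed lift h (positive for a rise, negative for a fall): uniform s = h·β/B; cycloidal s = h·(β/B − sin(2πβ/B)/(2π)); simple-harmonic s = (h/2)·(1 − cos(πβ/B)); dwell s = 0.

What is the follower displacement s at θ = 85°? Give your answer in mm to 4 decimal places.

seg 1 [0°–23.4°] uniform, h=12: full span → s += 12 → s = 12.0000
seg 2 [23.4°–60.1°] dwell: s stays 12.0000
seg 3 [60.1°–219°] uniform, h=15: θ=85° here. β=24.9, B=158.9. 15·24.9/158.9 = 2.3505 → s = 14.3505

14.3505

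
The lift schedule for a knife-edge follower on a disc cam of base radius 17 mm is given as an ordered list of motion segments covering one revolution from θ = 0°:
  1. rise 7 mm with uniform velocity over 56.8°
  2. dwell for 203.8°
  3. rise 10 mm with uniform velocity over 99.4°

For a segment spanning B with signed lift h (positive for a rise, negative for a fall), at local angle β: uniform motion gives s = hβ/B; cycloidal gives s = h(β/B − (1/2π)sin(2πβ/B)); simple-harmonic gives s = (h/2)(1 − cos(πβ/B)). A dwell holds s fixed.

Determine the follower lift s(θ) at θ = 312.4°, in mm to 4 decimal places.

seg 1 [0°–56.8°] uniform, h=7: full span → s += 7 → s = 7.0000
seg 2 [56.8°–260.6°] dwell: s stays 7.0000
seg 3 [260.6°–360°] uniform, h=10: θ=312.4° here. β=51.8, B=99.4. 10·51.8/99.4 = 5.2113 → s = 12.2113

12.2113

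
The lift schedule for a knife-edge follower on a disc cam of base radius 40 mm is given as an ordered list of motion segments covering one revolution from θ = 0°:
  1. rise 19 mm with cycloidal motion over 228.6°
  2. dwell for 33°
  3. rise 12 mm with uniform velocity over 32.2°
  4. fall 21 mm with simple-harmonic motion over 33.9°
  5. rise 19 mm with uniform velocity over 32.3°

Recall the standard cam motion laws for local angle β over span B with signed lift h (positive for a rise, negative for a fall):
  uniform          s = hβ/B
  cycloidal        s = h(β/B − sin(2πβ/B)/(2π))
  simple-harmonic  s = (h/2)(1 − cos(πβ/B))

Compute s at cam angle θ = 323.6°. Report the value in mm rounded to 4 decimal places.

seg 1 [0°–228.6°] cycloidal, h=19: full span → s += 19 → s = 19.0000
seg 2 [228.6°–261.6°] dwell: s stays 19.0000
seg 3 [261.6°–293.8°] uniform, h=12: full span → s += 12 → s = 31.0000
seg 4 [293.8°–327.7°] simple-harmonic, h=-21: θ=323.6° here. β=29.8, B=33.9. -21/2·(1 − cos(π·0.8791)) = -20.2511 → s = 10.7489

10.7489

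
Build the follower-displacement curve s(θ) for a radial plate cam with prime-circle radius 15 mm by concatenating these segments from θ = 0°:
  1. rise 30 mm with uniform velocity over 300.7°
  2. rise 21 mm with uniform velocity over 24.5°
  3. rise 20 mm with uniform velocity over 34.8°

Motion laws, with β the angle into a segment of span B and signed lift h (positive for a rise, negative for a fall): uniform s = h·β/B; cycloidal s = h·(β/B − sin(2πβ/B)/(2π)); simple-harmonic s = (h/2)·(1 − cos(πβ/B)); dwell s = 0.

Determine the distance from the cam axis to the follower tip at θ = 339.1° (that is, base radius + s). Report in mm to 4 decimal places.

seg 1 [0°–300.7°] uniform, h=30: full span → s += 30 → s = 30.0000
seg 2 [300.7°–325.2°] uniform, h=21: full span → s += 21 → s = 51.0000
seg 3 [325.2°–360°] uniform, h=20: θ=339.1° here. β=13.9, B=34.8. 20·13.9/34.8 = 7.9885 → s = 58.9885
radial distance = base radius + s = 15 + 58.9885 = 73.9885

73.9885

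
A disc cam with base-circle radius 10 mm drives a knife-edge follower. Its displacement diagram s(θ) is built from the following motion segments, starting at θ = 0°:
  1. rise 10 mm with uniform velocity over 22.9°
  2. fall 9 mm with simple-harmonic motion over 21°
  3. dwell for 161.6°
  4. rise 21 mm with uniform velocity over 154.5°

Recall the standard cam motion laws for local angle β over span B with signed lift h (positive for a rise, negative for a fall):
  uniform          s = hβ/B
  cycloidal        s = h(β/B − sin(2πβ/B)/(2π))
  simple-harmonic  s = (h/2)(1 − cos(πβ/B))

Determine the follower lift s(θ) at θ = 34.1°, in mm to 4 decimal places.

seg 1 [0°–22.9°] uniform, h=10: full span → s += 10 → s = 10.0000
seg 2 [22.9°–43.9°] simple-harmonic, h=-9: θ=34.1° here. β=11.2, B=21. -9/2·(1 − cos(π·0.5333)) = -4.9704 → s = 5.0296

5.0296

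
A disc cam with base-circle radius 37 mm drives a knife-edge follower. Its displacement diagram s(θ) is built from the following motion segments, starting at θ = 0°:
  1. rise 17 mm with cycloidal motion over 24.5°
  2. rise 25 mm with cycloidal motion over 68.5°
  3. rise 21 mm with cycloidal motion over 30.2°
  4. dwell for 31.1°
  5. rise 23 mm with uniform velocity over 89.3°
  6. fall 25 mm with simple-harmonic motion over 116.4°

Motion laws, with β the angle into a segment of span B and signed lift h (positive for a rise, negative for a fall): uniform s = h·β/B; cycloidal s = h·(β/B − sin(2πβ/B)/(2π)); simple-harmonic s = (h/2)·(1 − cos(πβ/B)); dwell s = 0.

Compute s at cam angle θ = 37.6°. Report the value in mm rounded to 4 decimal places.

seg 1 [0°–24.5°] cycloidal, h=17: full span → s += 17 → s = 17.0000
seg 2 [24.5°–93°] cycloidal, h=25: θ=37.6° here. β=13.1, B=68.5. 25·(0.1912 − sin(2π·0.1912)/(2π)) = 1.0703 → s = 18.0703

18.0703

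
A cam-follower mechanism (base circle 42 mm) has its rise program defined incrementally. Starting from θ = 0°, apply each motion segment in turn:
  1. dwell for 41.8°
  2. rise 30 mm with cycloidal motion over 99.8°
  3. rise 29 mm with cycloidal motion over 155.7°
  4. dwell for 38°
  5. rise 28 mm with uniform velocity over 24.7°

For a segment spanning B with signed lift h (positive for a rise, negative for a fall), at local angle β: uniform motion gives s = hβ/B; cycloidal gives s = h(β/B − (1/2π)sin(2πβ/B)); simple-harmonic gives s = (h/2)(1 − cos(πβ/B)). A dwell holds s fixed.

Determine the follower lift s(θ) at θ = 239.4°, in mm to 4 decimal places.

seg 1 [0°–41.8°] dwell: s stays 0.0000
seg 2 [41.8°–141.6°] cycloidal, h=30: full span → s += 30 → s = 30.0000
seg 3 [141.6°–297.3°] cycloidal, h=29: θ=239.4° here. β=97.8, B=155.7. 29·(0.6281 − sin(2π·0.6281)/(2π)) = 21.5430 → s = 51.5430

51.5430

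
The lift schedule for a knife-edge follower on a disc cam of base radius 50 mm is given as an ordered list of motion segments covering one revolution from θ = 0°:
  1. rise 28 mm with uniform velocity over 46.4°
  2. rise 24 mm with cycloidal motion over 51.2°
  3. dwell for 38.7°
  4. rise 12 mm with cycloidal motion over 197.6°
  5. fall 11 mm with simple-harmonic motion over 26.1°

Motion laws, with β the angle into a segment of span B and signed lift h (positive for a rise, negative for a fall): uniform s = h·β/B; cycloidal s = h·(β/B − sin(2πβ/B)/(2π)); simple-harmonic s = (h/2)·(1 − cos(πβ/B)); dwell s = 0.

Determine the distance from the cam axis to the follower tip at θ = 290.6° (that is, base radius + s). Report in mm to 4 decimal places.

seg 1 [0°–46.4°] uniform, h=28: full span → s += 28 → s = 28.0000
seg 2 [46.4°–97.6°] cycloidal, h=24: full span → s += 24 → s = 52.0000
seg 3 [97.6°–136.3°] dwell: s stays 52.0000
seg 4 [136.3°–333.9°] cycloidal, h=12: θ=290.6° here. β=154.3, B=197.6. 12·(0.7809 − sin(2π·0.7809)/(2π)) = 11.2445 → s = 63.2445
radial distance = base radius + s = 50 + 63.2445 = 113.2445

113.2445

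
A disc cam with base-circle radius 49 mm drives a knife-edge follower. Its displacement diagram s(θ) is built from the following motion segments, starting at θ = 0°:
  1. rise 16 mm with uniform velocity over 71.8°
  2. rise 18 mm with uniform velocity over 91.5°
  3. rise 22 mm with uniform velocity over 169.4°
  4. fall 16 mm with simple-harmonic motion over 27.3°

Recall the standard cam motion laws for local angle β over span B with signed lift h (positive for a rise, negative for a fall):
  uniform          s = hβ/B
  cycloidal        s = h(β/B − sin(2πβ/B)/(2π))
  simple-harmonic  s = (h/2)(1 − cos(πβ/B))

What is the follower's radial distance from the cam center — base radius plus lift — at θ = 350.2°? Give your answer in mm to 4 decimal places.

seg 1 [0°–71.8°] uniform, h=16: full span → s += 16 → s = 16.0000
seg 2 [71.8°–163.3°] uniform, h=18: full span → s += 18 → s = 34.0000
seg 3 [163.3°–332.7°] uniform, h=22: full span → s += 22 → s = 56.0000
seg 4 [332.7°–360°] simple-harmonic, h=-16: θ=350.2° here. β=17.5, B=27.3. -16/2·(1 − cos(π·0.6410)) = -11.4295 → s = 44.5705
radial distance = base radius + s = 49 + 44.5705 = 93.5705

93.5705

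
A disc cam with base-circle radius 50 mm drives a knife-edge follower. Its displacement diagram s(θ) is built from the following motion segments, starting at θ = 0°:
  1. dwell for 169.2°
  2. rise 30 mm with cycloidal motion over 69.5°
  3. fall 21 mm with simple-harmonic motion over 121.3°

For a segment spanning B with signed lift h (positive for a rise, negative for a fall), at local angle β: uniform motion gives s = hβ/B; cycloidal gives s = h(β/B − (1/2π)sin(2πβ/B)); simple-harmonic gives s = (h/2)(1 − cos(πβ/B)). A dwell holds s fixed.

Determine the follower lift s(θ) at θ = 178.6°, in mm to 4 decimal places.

seg 1 [0°–169.2°] dwell: s stays 0.0000
seg 2 [169.2°–238.7°] cycloidal, h=30: θ=178.6° here. β=9.4, B=69.5. 30·(0.1353 − sin(2π·0.1353)/(2π)) = 0.4710 → s = 0.4710

0.4710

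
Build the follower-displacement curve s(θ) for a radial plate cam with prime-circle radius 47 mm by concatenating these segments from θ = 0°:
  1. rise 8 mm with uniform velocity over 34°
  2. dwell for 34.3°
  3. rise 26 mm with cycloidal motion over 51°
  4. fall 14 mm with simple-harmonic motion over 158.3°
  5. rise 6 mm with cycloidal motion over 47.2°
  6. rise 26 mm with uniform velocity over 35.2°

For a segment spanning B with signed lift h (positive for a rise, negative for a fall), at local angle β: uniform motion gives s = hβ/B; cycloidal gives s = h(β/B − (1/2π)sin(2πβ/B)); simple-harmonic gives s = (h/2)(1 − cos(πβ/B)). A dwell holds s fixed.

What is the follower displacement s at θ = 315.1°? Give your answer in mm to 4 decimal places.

seg 1 [0°–34°] uniform, h=8: full span → s += 8 → s = 8.0000
seg 2 [34°–68.3°] dwell: s stays 8.0000
seg 3 [68.3°–119.3°] cycloidal, h=26: full span → s += 26 → s = 34.0000
seg 4 [119.3°–277.6°] simple-harmonic, h=-14: full span → s += -14 → s = 20.0000
seg 5 [277.6°–324.8°] cycloidal, h=6: θ=315.1° here. β=37.5, B=47.2. 6·(0.7945 − sin(2π·0.7945)/(2π)) = 5.6848 → s = 25.6848

25.6848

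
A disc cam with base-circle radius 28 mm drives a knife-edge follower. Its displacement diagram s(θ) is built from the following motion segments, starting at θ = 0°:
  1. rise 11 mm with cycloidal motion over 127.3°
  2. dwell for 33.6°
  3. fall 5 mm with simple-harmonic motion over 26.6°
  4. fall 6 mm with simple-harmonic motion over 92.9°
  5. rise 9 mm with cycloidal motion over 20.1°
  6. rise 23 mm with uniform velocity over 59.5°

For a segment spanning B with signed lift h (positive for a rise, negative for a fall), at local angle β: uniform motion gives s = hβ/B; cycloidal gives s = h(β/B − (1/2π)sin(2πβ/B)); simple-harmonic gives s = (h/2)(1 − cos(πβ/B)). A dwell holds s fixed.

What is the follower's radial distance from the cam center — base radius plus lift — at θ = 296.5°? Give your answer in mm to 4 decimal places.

seg 1 [0°–127.3°] cycloidal, h=11: full span → s += 11 → s = 11.0000
seg 2 [127.3°–160.9°] dwell: s stays 11.0000
seg 3 [160.9°–187.5°] simple-harmonic, h=-5: full span → s += -5 → s = 6.0000
seg 4 [187.5°–280.4°] simple-harmonic, h=-6: full span → s += -6 → s = 0.0000
seg 5 [280.4°–300.5°] cycloidal, h=9: θ=296.5° here. β=16.1, B=20.1. 9·(0.8010 − sin(2π·0.8010)/(2π)) = 8.5684 → s = 8.5684
radial distance = base radius + s = 28 + 8.5684 = 36.5684

36.5684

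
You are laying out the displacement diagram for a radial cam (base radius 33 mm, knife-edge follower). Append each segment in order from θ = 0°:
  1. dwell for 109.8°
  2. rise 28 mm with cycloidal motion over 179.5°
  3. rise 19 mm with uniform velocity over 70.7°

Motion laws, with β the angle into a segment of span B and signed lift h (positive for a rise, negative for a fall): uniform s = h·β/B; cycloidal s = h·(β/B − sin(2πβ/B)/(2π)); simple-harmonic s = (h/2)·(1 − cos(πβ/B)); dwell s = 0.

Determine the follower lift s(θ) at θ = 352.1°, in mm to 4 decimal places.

seg 1 [0°–109.8°] dwell: s stays 0.0000
seg 2 [109.8°–289.3°] cycloidal, h=28: full span → s += 28 → s = 28.0000
seg 3 [289.3°–360°] uniform, h=19: θ=352.1° here. β=62.8, B=70.7. 19·62.8/70.7 = 16.8769 → s = 44.8769

44.8769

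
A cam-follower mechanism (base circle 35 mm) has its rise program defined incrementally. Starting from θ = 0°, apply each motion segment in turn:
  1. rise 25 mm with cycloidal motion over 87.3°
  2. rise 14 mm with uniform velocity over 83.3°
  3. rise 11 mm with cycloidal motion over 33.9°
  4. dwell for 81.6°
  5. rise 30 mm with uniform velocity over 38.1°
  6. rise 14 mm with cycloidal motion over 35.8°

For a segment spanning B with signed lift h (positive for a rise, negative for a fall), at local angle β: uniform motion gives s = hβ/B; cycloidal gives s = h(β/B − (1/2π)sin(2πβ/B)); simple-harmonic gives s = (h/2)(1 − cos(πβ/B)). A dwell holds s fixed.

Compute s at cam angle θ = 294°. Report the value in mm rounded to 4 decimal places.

seg 1 [0°–87.3°] cycloidal, h=25: full span → s += 25 → s = 25.0000
seg 2 [87.3°–170.6°] uniform, h=14: full span → s += 14 → s = 39.0000
seg 3 [170.6°–204.5°] cycloidal, h=11: full span → s += 11 → s = 50.0000
seg 4 [204.5°–286.1°] dwell: s stays 50.0000
seg 5 [286.1°–324.2°] uniform, h=30: θ=294° here. β=7.9, B=38.1. 30·7.9/38.1 = 6.2205 → s = 56.2205

56.2205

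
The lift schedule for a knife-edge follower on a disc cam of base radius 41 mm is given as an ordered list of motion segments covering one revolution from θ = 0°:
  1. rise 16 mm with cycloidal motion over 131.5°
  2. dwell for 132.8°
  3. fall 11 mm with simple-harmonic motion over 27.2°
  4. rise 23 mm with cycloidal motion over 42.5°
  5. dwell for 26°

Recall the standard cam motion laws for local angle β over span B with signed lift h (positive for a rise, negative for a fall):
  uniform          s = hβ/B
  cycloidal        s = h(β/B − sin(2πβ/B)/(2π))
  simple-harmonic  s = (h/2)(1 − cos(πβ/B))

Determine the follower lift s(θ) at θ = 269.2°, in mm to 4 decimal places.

seg 1 [0°–131.5°] cycloidal, h=16: full span → s += 16 → s = 16.0000
seg 2 [131.5°–264.3°] dwell: s stays 16.0000
seg 3 [264.3°–291.5°] simple-harmonic, h=-11: θ=269.2° here. β=4.9, B=27.2. -11/2·(1 − cos(π·0.1801)) = -0.8576 → s = 15.1424

15.1424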